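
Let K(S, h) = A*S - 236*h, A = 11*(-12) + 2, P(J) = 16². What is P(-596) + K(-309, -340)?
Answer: 120666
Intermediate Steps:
P(J) = 256
A = -130 (A = -132 + 2 = -130)
K(S, h) = -236*h - 130*S (K(S, h) = -130*S - 236*h = -236*h - 130*S)
P(-596) + K(-309, -340) = 256 + (-236*(-340) - 130*(-309)) = 256 + (80240 + 40170) = 256 + 120410 = 120666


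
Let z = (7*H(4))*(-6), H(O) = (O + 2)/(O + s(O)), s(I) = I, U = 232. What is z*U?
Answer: -7308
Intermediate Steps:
H(O) = (2 + O)/(2*O) (H(O) = (O + 2)/(O + O) = (2 + O)/((2*O)) = (2 + O)*(1/(2*O)) = (2 + O)/(2*O))
z = -63/2 (z = (7*((1/2)*(2 + 4)/4))*(-6) = (7*((1/2)*(1/4)*6))*(-6) = (7*(3/4))*(-6) = (21/4)*(-6) = -63/2 ≈ -31.500)
z*U = -63/2*232 = -7308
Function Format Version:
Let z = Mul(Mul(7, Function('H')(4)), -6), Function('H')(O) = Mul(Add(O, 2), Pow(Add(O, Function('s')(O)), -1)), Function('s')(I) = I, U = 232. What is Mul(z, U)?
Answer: -7308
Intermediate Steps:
Function('H')(O) = Mul(Rational(1, 2), Pow(O, -1), Add(2, O)) (Function('H')(O) = Mul(Add(O, 2), Pow(Add(O, O), -1)) = Mul(Add(2, O), Pow(Mul(2, O), -1)) = Mul(Add(2, O), Mul(Rational(1, 2), Pow(O, -1))) = Mul(Rational(1, 2), Pow(O, -1), Add(2, O)))
z = Rational(-63, 2) (z = Mul(Mul(7, Mul(Rational(1, 2), Pow(4, -1), Add(2, 4))), -6) = Mul(Mul(7, Mul(Rational(1, 2), Rational(1, 4), 6)), -6) = Mul(Mul(7, Rational(3, 4)), -6) = Mul(Rational(21, 4), -6) = Rational(-63, 2) ≈ -31.500)
Mul(z, U) = Mul(Rational(-63, 2), 232) = -7308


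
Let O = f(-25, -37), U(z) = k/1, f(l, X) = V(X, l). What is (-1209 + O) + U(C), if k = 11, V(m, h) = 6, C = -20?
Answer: -1192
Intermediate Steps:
f(l, X) = 6
U(z) = 11 (U(z) = 11/1 = 11*1 = 11)
O = 6
(-1209 + O) + U(C) = (-1209 + 6) + 11 = -1203 + 11 = -1192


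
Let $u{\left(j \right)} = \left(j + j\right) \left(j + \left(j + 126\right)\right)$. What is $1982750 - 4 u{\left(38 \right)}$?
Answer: $1921342$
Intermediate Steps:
$u{\left(j \right)} = 2 j \left(126 + 2 j\right)$ ($u{\left(j \right)} = 2 j \left(j + \left(126 + j\right)\right) = 2 j \left(126 + 2 j\right)$)
$1982750 - 4 u{\left(38 \right)} = 1982750 - 4 \cdot 4 \cdot 38 \left(63 + 38\right) = 1982750 - 4 \cdot 4 \cdot 38 \cdot 101 = 1982750 - 61408 = 1921342$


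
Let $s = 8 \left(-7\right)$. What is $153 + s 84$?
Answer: $-4551$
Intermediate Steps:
$s = -56$
$153 + s 84 = 153 - 4704 = -4551$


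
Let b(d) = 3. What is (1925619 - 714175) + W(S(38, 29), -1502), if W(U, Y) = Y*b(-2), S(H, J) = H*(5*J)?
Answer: 1206938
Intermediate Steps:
S(H, J) = 5*H*J
W(U, Y) = 3*Y (W(U, Y) = Y*3 = 3*Y)
(1925619 - 714175) + W(S(38, 29), -1502) = (1925619 - 714175) + 3*(-1502) = 1211444 - 4506 = 1206938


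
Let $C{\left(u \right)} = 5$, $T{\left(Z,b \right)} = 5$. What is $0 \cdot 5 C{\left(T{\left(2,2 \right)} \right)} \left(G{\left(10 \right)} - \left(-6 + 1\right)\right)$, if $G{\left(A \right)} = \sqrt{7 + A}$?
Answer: $0$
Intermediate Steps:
$0 \cdot 5 C{\left(T{\left(2,2 \right)} \right)} \left(G{\left(10 \right)} - \left(-6 + 1\right)\right) = 0 \cdot 5 \cdot 5 \left(\sqrt{7 + 10} - \left(-6 + 1\right)\right) = 0 \cdot 5 \left(\sqrt{17} - -5\right) = 0 \left(\sqrt{17} + 5\right) = 0 \left(5 + \sqrt{17}\right) = 0$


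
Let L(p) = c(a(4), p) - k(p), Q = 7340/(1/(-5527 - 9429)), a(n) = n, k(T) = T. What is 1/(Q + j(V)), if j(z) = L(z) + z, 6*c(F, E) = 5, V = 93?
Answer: -6/658662235 ≈ -9.1094e-9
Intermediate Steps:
c(F, E) = ⅚ (c(F, E) = (⅙)*5 = ⅚)
Q = -109777040 (Q = 7340/(1/(-14956)) = 7340/(-1/14956) = 7340*(-14956) = -109777040)
L(p) = ⅚ - p
j(z) = ⅚ (j(z) = (⅚ - z) + z = ⅚)
1/(Q + j(V)) = 1/(-109777040 + ⅚) = 1/(-658662235/6) = -6/658662235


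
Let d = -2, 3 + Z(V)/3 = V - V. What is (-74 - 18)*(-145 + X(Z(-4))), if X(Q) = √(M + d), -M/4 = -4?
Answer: 13340 - 92*√14 ≈ 12996.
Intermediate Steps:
M = 16 (M = -4*(-4) = 16)
Z(V) = -9 (Z(V) = -9 + 3*(V - V) = -9 + 3*0 = -9 + 0 = -9)
X(Q) = √14 (X(Q) = √(16 - 2) = √14)
(-74 - 18)*(-145 + X(Z(-4))) = (-74 - 18)*(-145 + √14) = -92*(-145 + √14) = 13340 - 92*√14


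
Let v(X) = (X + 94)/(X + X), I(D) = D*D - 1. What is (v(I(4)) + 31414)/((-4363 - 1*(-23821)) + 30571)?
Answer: 134647/214410 ≈ 0.62799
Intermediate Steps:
I(D) = -1 + D² (I(D) = D² - 1 = -1 + D²)
v(X) = (94 + X)/(2*X) (v(X) = (94 + X)/((2*X)) = (94 + X)*(1/(2*X)) = (94 + X)/(2*X))
(v(I(4)) + 31414)/((-4363 - 1*(-23821)) + 30571) = ((94 + (-1 + 4²))/(2*(-1 + 4²)) + 31414)/((-4363 - 1*(-23821)) + 30571) = ((94 + (-1 + 16))/(2*(-1 + 16)) + 31414)/((-4363 + 23821) + 30571) = ((½)*(94 + 15)/15 + 31414)/(19458 + 30571) = ((½)*(1/15)*109 + 31414)/50029 = (109/30 + 31414)*(1/50029) = (942529/30)*(1/50029) = 134647/214410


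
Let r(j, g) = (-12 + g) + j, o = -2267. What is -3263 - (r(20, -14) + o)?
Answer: -990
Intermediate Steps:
r(j, g) = -12 + g + j
-3263 - (r(20, -14) + o) = -3263 - ((-12 - 14 + 20) - 2267) = -3263 - (-6 - 2267) = -3263 - 1*(-2273) = -3263 + 2273 = -990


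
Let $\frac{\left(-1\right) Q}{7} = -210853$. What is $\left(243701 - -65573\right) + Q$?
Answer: $1785245$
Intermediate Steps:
$Q = 1475971$ ($Q = \left(-7\right) \left(-210853\right) = 1475971$)
$\left(243701 - -65573\right) + Q = \left(243701 - -65573\right) + 1475971 = \left(243701 + 65573\right) + 1475971 = 309274 + 1475971 = 1785245$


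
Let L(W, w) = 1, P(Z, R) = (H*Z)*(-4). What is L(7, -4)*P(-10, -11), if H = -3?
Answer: -120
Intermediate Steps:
P(Z, R) = 12*Z (P(Z, R) = -3*Z*(-4) = 12*Z)
L(7, -4)*P(-10, -11) = 1*(12*(-10)) = 1*(-120) = -120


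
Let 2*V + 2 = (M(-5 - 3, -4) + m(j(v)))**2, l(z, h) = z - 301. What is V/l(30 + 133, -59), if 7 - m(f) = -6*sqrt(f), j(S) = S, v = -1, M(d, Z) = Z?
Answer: 29/276 - 3*I/23 ≈ 0.10507 - 0.13043*I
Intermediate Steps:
m(f) = 7 + 6*sqrt(f) (m(f) = 7 - (-6)*sqrt(f) = 7 + 6*sqrt(f))
l(z, h) = -301 + z
V = -1 + (3 + 6*I)**2/2 (V = -1 + (-4 + (7 + 6*sqrt(-1)))**2/2 = -1 + (-4 + (7 + 6*I))**2/2 = -1 + (3 + 6*I)**2/2 ≈ -14.5 + 18.0*I)
V/l(30 + 133, -59) = (-29/2 + 18*I)/(-301 + (30 + 133)) = (-29/2 + 18*I)/(-301 + 163) = (-29/2 + 18*I)/(-138) = (-29/2 + 18*I)*(-1/138) = 29/276 - 3*I/23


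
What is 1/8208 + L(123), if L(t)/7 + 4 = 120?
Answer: 6664897/8208 ≈ 812.00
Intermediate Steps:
L(t) = 812 (L(t) = -28 + 7*120 = -28 + 840 = 812)
1/8208 + L(123) = 1/8208 + 812 = 6664897/8208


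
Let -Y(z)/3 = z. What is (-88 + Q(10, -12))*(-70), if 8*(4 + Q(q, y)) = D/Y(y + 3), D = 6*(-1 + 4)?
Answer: 38605/6 ≈ 6434.2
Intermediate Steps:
Y(z) = -3*z
D = 18 (D = 6*3 = 18)
Q(q, y) = -4 + 9/(4*(-9 - 3*y)) (Q(q, y) = -4 + (18/((-3*(y + 3))))/8 = -4 + (18/((-3*(3 + y))))/8 = -4 + (18/(-9 - 3*y))/8 = -4 + 9/(4*(-9 - 3*y)))
(-88 + Q(10, -12))*(-70) = (-88 + (51 + 16*(-12))/(4*(-3 - 1*(-12))))*(-70) = (-88 + (51 - 192)/(4*(-3 + 12)))*(-70) = (-88 + (¼)*(-141)/9)*(-70) = (-88 + (¼)*(⅑)*(-141))*(-70) = (-88 - 47/12)*(-70) = -1103/12*(-70) = 38605/6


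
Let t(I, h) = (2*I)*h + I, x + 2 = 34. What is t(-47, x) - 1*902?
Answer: -3957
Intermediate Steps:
x = 32 (x = -2 + 34 = 32)
t(I, h) = I + 2*I*h (t(I, h) = 2*I*h + I = I + 2*I*h)
t(-47, x) - 1*902 = -47*(1 + 2*32) - 1*902 = -47*(1 + 64) - 902 = -47*65 - 902 = -3055 - 902 = -3957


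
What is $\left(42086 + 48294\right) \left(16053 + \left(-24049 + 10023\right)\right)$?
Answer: $183200260$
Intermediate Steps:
$\left(42086 + 48294\right) \left(16053 + \left(-24049 + 10023\right)\right) = 90380 \left(16053 - 14026\right) = 90380 \cdot 2027 = 183200260$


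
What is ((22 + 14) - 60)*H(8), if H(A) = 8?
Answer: -192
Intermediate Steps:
((22 + 14) - 60)*H(8) = ((22 + 14) - 60)*8 = (36 - 60)*8 = -24*8 = -192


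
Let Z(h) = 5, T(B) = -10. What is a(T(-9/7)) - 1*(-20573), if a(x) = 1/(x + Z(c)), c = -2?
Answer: 102864/5 ≈ 20573.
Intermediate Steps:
a(x) = 1/(5 + x) (a(x) = 1/(x + 5) = 1/(5 + x))
a(T(-9/7)) - 1*(-20573) = 1/(5 - 10) - 1*(-20573) = 1/(-5) + 20573 = -1/5 + 20573 = 102864/5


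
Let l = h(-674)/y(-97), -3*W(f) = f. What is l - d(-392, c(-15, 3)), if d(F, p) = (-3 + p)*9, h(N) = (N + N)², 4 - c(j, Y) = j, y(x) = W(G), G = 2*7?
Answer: -2726664/7 ≈ -3.8952e+5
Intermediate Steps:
G = 14
W(f) = -f/3
y(x) = -14/3 (y(x) = -⅓*14 = -14/3)
c(j, Y) = 4 - j
h(N) = 4*N² (h(N) = (2*N)² = 4*N²)
d(F, p) = -27 + 9*p
l = -2725656/7 (l = (4*(-674)²)/(-14/3) = (4*454276)*(-3/14) = 1817104*(-3/14) = -2725656/7 ≈ -3.8938e+5)
l - d(-392, c(-15, 3)) = -2725656/7 - (-27 + 9*(4 - 1*(-15))) = -2725656/7 - (-27 + 9*(4 + 15)) = -2725656/7 - (-27 + 9*19) = -2725656/7 - (-27 + 171) = -2725656/7 - 1*144 = -2725656/7 - 144 = -2726664/7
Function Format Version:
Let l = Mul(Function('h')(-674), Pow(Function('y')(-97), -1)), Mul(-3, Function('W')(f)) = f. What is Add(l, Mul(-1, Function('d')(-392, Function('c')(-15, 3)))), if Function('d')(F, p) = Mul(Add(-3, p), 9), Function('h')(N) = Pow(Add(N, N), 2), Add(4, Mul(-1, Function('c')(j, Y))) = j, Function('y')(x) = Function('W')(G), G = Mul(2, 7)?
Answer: Rational(-2726664, 7) ≈ -3.8952e+5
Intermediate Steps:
G = 14
Function('W')(f) = Mul(Rational(-1, 3), f)
Function('y')(x) = Rational(-14, 3) (Function('y')(x) = Mul(Rational(-1, 3), 14) = Rational(-14, 3))
Function('c')(j, Y) = Add(4, Mul(-1, j))
Function('h')(N) = Mul(4, Pow(N, 2)) (Function('h')(N) = Pow(Mul(2, N), 2) = Mul(4, Pow(N, 2)))
Function('d')(F, p) = Add(-27, Mul(9, p))
l = Rational(-2725656, 7) (l = Mul(Mul(4, Pow(-674, 2)), Pow(Rational(-14, 3), -1)) = Mul(Mul(4, 454276), Rational(-3, 14)) = Mul(1817104, Rational(-3, 14)) = Rational(-2725656, 7) ≈ -3.8938e+5)
Add(l, Mul(-1, Function('d')(-392, Function('c')(-15, 3)))) = Add(Rational(-2725656, 7), Mul(-1, Add(-27, Mul(9, Add(4, Mul(-1, -15)))))) = Add(Rational(-2725656, 7), Mul(-1, Add(-27, Mul(9, Add(4, 15))))) = Add(Rational(-2725656, 7), Mul(-1, Add(-27, Mul(9, 19)))) = Add(Rational(-2725656, 7), Mul(-1, Add(-27, 171))) = Add(Rational(-2725656, 7), Mul(-1, 144)) = Add(Rational(-2725656, 7), -144) = Rational(-2726664, 7)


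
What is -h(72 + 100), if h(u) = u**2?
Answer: -29584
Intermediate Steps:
-h(72 + 100) = -(72 + 100)**2 = -1*172**2 = -1*29584 = -29584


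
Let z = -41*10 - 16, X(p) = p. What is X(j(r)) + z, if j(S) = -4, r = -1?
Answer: -430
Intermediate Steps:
z = -426 (z = -410 - 16 = -426)
X(j(r)) + z = -4 - 426 = -430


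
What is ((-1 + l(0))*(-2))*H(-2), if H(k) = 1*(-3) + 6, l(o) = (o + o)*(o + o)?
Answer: 6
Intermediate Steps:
l(o) = 4*o² (l(o) = (2*o)*(2*o) = 4*o²)
H(k) = 3 (H(k) = -3 + 6 = 3)
((-1 + l(0))*(-2))*H(-2) = ((-1 + 4*0²)*(-2))*3 = ((-1 + 4*0)*(-2))*3 = ((-1 + 0)*(-2))*3 = -1*(-2)*3 = 2*3 = 6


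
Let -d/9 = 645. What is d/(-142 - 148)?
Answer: 1161/58 ≈ 20.017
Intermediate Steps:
d = -5805 (d = -9*645 = -5805)
d/(-142 - 148) = -5805/(-142 - 148) = -5805/(-290) = -5805*(-1/290) = 1161/58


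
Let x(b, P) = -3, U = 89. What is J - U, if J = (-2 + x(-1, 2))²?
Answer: -64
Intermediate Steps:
J = 25 (J = (-2 - 3)² = (-5)² = 25)
J - U = 25 - 1*89 = 25 - 89 = -64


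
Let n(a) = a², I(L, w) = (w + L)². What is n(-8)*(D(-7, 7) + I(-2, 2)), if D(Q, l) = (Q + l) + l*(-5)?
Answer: -2240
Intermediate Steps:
I(L, w) = (L + w)²
D(Q, l) = Q - 4*l (D(Q, l) = (Q + l) - 5*l = Q - 4*l)
n(-8)*(D(-7, 7) + I(-2, 2)) = (-8)²*((-7 - 4*7) + (-2 + 2)²) = 64*((-7 - 28) + 0²) = 64*(-35 + 0) = 64*(-35) = -2240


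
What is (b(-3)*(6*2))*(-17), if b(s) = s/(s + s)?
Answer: -102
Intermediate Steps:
b(s) = ½ (b(s) = s/((2*s)) = s*(1/(2*s)) = ½)
(b(-3)*(6*2))*(-17) = ((6*2)/2)*(-17) = ((½)*12)*(-17) = 6*(-17) = -102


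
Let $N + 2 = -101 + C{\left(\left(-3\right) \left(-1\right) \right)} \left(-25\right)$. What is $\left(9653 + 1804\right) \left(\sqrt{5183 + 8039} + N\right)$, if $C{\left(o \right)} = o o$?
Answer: $-3757896 + 11457 \sqrt{13222} \approx -2.4405 \cdot 10^{6}$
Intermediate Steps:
$C{\left(o \right)} = o^{2}$
$N = -328$ ($N = -2 + \left(-101 + \left(\left(-3\right) \left(-1\right)\right)^{2} \left(-25\right)\right) = -2 + \left(-101 + 3^{2} \left(-25\right)\right) = -2 + \left(-101 + 9 \left(-25\right)\right) = -2 - 326 = -328$)
$\left(9653 + 1804\right) \left(\sqrt{5183 + 8039} + N\right) = \left(9653 + 1804\right) \left(\sqrt{5183 + 8039} - 328\right) = 11457 \left(\sqrt{13222} - 328\right) = 11457 \left(-328 + \sqrt{13222}\right) = -3757896 + 11457 \sqrt{13222}$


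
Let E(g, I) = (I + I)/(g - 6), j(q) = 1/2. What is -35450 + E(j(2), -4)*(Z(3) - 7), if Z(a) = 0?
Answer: -390062/11 ≈ -35460.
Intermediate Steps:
j(q) = 1/2
E(g, I) = 2*I/(-6 + g) (E(g, I) = (2*I)/(-6 + g) = 2*I/(-6 + g))
-35450 + E(j(2), -4)*(Z(3) - 7) = -35450 + (2*(-4)/(-6 + 1/2))*(0 - 7) = -35450 + (2*(-4)/(-11/2))*(-7) = -35450 + (2*(-4)*(-2/11))*(-7) = -35450 + (16/11)*(-7) = -35450 - 112/11 = -390062/11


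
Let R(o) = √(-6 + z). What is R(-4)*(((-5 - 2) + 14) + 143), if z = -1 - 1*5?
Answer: 300*I*√3 ≈ 519.62*I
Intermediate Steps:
z = -6 (z = -1 - 5 = -6)
R(o) = 2*I*√3 (R(o) = √(-6 - 6) = √(-12) = 2*I*√3)
R(-4)*(((-5 - 2) + 14) + 143) = (2*I*√3)*(((-5 - 2) + 14) + 143) = (2*I*√3)*((-7 + 14) + 143) = (2*I*√3)*(7 + 143) = (2*I*√3)*150 = 300*I*√3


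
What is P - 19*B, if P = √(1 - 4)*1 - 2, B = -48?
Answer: 910 + I*√3 ≈ 910.0 + 1.732*I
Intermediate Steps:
P = -2 + I*√3 (P = √(-3)*1 - 2 = (I*√3)*1 - 2 = I*√3 - 2 = -2 + I*√3 ≈ -2.0 + 1.732*I)
P - 19*B = (-2 + I*√3) - 19*(-48) = (-2 + I*√3) + 912 = 910 + I*√3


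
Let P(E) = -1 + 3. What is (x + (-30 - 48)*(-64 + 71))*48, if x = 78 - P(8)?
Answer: -22560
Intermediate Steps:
P(E) = 2
x = 76 (x = 78 - 1*2 = 78 - 2 = 76)
(x + (-30 - 48)*(-64 + 71))*48 = (76 + (-30 - 48)*(-64 + 71))*48 = (76 - 78*7)*48 = (76 - 546)*48 = -470*48 = -22560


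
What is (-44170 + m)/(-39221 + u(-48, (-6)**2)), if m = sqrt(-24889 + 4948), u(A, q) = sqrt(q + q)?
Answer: 1732391570/1538286769 + 265020*sqrt(2)/1538286769 - 39221*I*sqrt(69)/90487457 - 6*I*sqrt(138)/90487457 ≈ 1.1264 - 0.0036012*I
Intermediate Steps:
u(A, q) = sqrt(2)*sqrt(q) (u(A, q) = sqrt(2*q) = sqrt(2)*sqrt(q))
m = 17*I*sqrt(69) (m = sqrt(-19941) = 17*I*sqrt(69) ≈ 141.21*I)
(-44170 + m)/(-39221 + u(-48, (-6)**2)) = (-44170 + 17*I*sqrt(69))/(-39221 + sqrt(2)*sqrt((-6)**2)) = (-44170 + 17*I*sqrt(69))/(-39221 + sqrt(2)*sqrt(36)) = (-44170 + 17*I*sqrt(69))/(-39221 + sqrt(2)*6) = (-44170 + 17*I*sqrt(69))/(-39221 + 6*sqrt(2))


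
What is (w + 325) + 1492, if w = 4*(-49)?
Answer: 1621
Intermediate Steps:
w = -196
(w + 325) + 1492 = (-196 + 325) + 1492 = 129 + 1492 = 1621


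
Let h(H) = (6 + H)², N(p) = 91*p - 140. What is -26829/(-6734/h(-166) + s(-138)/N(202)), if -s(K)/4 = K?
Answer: 3132253555200/27177607 ≈ 1.1525e+5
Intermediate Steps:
N(p) = -140 + 91*p
s(K) = -4*K
-26829/(-6734/h(-166) + s(-138)/N(202)) = -26829/(-6734/(6 - 166)² + (-4*(-138))/(-140 + 91*202)) = -26829/(-6734/((-160)²) + 552/(-140 + 18382)) = -26829/(-6734/25600 + 552/18242) = -26829/(-6734*1/25600 + 552*(1/18242)) = -26829/(-3367/12800 + 276/9121) = -26829/(-27177607/116748800) = -26829*(-116748800/27177607) = 3132253555200/27177607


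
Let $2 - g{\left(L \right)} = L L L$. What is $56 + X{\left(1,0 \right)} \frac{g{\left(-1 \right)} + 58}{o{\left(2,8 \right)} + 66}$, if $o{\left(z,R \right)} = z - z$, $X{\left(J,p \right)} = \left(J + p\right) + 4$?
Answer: $\frac{4001}{66} \approx 60.621$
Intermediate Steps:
$X{\left(J,p \right)} = 4 + J + p$
$g{\left(L \right)} = 2 - L^{3}$ ($g{\left(L \right)} = 2 - L L L = 2 - L L^{2} = 2 - L^{3}$)
$o{\left(z,R \right)} = 0$
$56 + X{\left(1,0 \right)} \frac{g{\left(-1 \right)} + 58}{o{\left(2,8 \right)} + 66} = 56 + \left(4 + 1 + 0\right) \frac{\left(2 - \left(-1\right)^{3}\right) + 58}{0 + 66} = 56 + 5 \frac{\left(2 - -1\right) + 58}{66} = 56 + 5 \left(\left(2 + 1\right) + 58\right) \frac{1}{66} = 56 + 5 \left(3 + 58\right) \frac{1}{66} = 56 + 5 \cdot 61 \cdot \frac{1}{66} = 56 + 5 \cdot \frac{61}{66} = 56 + \frac{305}{66} = \frac{4001}{66}$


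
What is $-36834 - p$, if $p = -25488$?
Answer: $-11346$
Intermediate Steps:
$-36834 - p = -36834 - -25488 = -36834 + 25488 = -11346$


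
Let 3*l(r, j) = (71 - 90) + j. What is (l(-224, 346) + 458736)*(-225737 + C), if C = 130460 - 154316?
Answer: -114524500085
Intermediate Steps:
l(r, j) = -19/3 + j/3 (l(r, j) = ((71 - 90) + j)/3 = (-19 + j)/3 = -19/3 + j/3)
C = -23856
(l(-224, 346) + 458736)*(-225737 + C) = ((-19/3 + (⅓)*346) + 458736)*(-225737 - 23856) = ((-19/3 + 346/3) + 458736)*(-249593) = (109 + 458736)*(-249593) = 458845*(-249593) = -114524500085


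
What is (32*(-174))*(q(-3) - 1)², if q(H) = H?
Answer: -89088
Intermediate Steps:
(32*(-174))*(q(-3) - 1)² = (32*(-174))*(-3 - 1)² = -5568*(-4)² = -5568*16 = -89088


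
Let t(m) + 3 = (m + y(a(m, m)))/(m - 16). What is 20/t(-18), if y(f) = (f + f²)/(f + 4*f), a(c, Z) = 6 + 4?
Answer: -3400/431 ≈ -7.8886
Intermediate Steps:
a(c, Z) = 10
y(f) = (f + f²)/(5*f) (y(f) = (f + f²)/((5*f)) = (f + f²)*(1/(5*f)) = (f + f²)/(5*f))
t(m) = -3 + (11/5 + m)/(-16 + m) (t(m) = -3 + (m + (⅕ + (⅕)*10))/(m - 16) = -3 + (m + (⅕ + 2))/(-16 + m) = -3 + (m + 11/5)/(-16 + m) = -3 + (11/5 + m)/(-16 + m))
20/t(-18) = 20/(((251 - 10*(-18))/(5*(-16 - 18)))) = 20/(((⅕)*(251 + 180)/(-34))) = 20/(((⅕)*(-1/34)*431)) = 20/(-431/170) = 20*(-170/431) = -3400/431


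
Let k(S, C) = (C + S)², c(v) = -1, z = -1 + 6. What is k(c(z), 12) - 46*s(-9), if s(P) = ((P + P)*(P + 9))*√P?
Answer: 121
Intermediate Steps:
z = 5
s(P) = 2*P^(3/2)*(9 + P) (s(P) = ((2*P)*(9 + P))*√P = (2*P*(9 + P))*√P = 2*P^(3/2)*(9 + P))
k(c(z), 12) - 46*s(-9) = (12 - 1)² - 92*(-9)^(3/2)*(9 - 9) = 11² - 92*(-27*I)*0 = 121 - 46*0 = 121 + 0 = 121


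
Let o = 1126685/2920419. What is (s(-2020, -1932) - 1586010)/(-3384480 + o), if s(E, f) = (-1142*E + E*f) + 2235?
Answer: -2701799354079/1976819714087 ≈ -1.3667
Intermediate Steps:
o = 1126685/2920419 (o = 1126685*(1/2920419) = 1126685/2920419 ≈ 0.38580)
s(E, f) = 2235 - 1142*E + E*f
(s(-2020, -1932) - 1586010)/(-3384480 + o) = ((2235 - 1142*(-2020) - 2020*(-1932)) - 1586010)/(-3384480 + 1126685/2920419) = ((2235 + 2306840 + 3902640) - 1586010)/(-9884098570435/2920419) = (6211715 - 1586010)*(-2920419/9884098570435) = 4625705*(-2920419/9884098570435) = -2701799354079/1976819714087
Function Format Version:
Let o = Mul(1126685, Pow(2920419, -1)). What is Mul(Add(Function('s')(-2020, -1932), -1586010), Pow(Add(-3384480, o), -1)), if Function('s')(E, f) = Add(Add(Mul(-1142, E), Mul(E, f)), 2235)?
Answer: Rational(-2701799354079, 1976819714087) ≈ -1.3667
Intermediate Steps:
o = Rational(1126685, 2920419) (o = Mul(1126685, Rational(1, 2920419)) = Rational(1126685, 2920419) ≈ 0.38580)
Function('s')(E, f) = Add(2235, Mul(-1142, E), Mul(E, f))
Mul(Add(Function('s')(-2020, -1932), -1586010), Pow(Add(-3384480, o), -1)) = Mul(Add(Add(2235, Mul(-1142, -2020), Mul(-2020, -1932)), -1586010), Pow(Add(-3384480, Rational(1126685, 2920419)), -1)) = Mul(Add(Add(2235, 2306840, 3902640), -1586010), Pow(Rational(-9884098570435, 2920419), -1)) = Mul(Add(6211715, -1586010), Rational(-2920419, 9884098570435)) = Mul(4625705, Rational(-2920419, 9884098570435)) = Rational(-2701799354079, 1976819714087)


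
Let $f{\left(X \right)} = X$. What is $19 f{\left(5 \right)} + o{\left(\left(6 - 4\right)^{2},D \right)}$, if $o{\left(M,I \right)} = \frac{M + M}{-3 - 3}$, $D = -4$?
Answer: $\frac{281}{3} \approx 93.667$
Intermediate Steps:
$o{\left(M,I \right)} = - \frac{M}{3}$ ($o{\left(M,I \right)} = \frac{2 M}{-6} = 2 M \left(- \frac{1}{6}\right) = - \frac{M}{3}$)
$19 f{\left(5 \right)} + o{\left(\left(6 - 4\right)^{2},D \right)} = 19 \cdot 5 - \frac{\left(6 - 4\right)^{2}}{3} = 95 - \frac{2^{2}}{3} = 95 - \frac{4}{3} = \frac{281}{3}$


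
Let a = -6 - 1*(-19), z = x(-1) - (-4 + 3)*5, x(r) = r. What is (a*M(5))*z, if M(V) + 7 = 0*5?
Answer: -364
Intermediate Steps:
M(V) = -7 (M(V) = -7 + 0*5 = -7 + 0 = -7)
z = 4 (z = -1 - (-4 + 3)*5 = -1 - (-1)*5 = -1 - 1*(-5) = -1 + 5 = 4)
a = 13 (a = -6 + 19 = 13)
(a*M(5))*z = (13*(-7))*4 = -91*4 = -364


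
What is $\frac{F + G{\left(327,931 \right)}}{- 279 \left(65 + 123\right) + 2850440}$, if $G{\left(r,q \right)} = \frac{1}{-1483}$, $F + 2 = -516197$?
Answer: $- \frac{382761559}{2074708102} \approx -0.18449$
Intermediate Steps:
$F = -516199$ ($F = -2 - 516197 = -516199$)
$G{\left(r,q \right)} = - \frac{1}{1483}$
$\frac{F + G{\left(327,931 \right)}}{- 279 \left(65 + 123\right) + 2850440} = \frac{-516199 - \frac{1}{1483}}{- 279 \left(65 + 123\right) + 2850440} = - \frac{765523118}{1483 \left(\left(-279\right) 188 + 2850440\right)} = - \frac{765523118}{1483 \left(-52452 + 2850440\right)} = - \frac{765523118}{1483 \cdot 2797988} = \left(- \frac{765523118}{1483}\right) \frac{1}{2797988} = - \frac{382761559}{2074708102}$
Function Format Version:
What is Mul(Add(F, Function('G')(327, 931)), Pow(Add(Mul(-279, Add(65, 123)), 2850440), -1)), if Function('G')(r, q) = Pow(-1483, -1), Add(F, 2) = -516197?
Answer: Rational(-382761559, 2074708102) ≈ -0.18449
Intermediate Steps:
F = -516199 (F = Add(-2, -516197) = -516199)
Function('G')(r, q) = Rational(-1, 1483)
Mul(Add(F, Function('G')(327, 931)), Pow(Add(Mul(-279, Add(65, 123)), 2850440), -1)) = Mul(Add(-516199, Rational(-1, 1483)), Pow(Add(Mul(-279, Add(65, 123)), 2850440), -1)) = Mul(Rational(-765523118, 1483), Pow(Add(Mul(-279, 188), 2850440), -1)) = Mul(Rational(-765523118, 1483), Pow(Add(-52452, 2850440), -1)) = Mul(Rational(-765523118, 1483), Pow(2797988, -1)) = Mul(Rational(-765523118, 1483), Rational(1, 2797988)) = Rational(-382761559, 2074708102)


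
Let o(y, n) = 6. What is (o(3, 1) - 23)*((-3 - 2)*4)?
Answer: 340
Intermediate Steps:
(o(3, 1) - 23)*((-3 - 2)*4) = (6 - 23)*((-3 - 2)*4) = -(-85)*4 = -17*(-20) = 340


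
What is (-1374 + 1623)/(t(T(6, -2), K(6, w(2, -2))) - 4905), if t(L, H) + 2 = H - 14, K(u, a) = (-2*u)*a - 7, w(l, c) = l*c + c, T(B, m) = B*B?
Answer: -249/4856 ≈ -0.051277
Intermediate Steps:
T(B, m) = B²
w(l, c) = c + c*l (w(l, c) = c*l + c = c + c*l)
K(u, a) = -7 - 2*a*u (K(u, a) = -2*a*u - 7 = -7 - 2*a*u)
t(L, H) = -16 + H (t(L, H) = -2 + (H - 14) = -2 + (-14 + H) = -16 + H)
(-1374 + 1623)/(t(T(6, -2), K(6, w(2, -2))) - 4905) = (-1374 + 1623)/((-16 + (-7 - 2*(-2*(1 + 2))*6)) - 4905) = 249/((-16 + (-7 - 2*(-2*3)*6)) - 4905) = 249/((-16 + (-7 - 2*(-6)*6)) - 4905) = 249/((-16 + (-7 + 72)) - 4905) = 249/((-16 + 65) - 4905) = 249/(49 - 4905) = 249/(-4856) = 249*(-1/4856) = -249/4856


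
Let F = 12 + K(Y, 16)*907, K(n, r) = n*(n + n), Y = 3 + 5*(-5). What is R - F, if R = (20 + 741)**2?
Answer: -298867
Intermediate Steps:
Y = -22 (Y = 3 - 25 = -22)
K(n, r) = 2*n**2 (K(n, r) = n*(2*n) = 2*n**2)
R = 579121 (R = 761**2 = 579121)
F = 877988 (F = 12 + (2*(-22)**2)*907 = 12 + (2*484)*907 = 12 + 968*907 = 12 + 877976 = 877988)
R - F = 579121 - 1*877988 = 579121 - 877988 = -298867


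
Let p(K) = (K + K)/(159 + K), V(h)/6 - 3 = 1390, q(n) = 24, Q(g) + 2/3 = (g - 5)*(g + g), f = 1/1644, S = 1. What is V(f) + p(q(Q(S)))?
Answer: 509854/61 ≈ 8358.3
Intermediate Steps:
f = 1/1644 ≈ 0.00060827
Q(g) = -⅔ + 2*g*(-5 + g) (Q(g) = -⅔ + (g - 5)*(g + g) = -⅔ + (-5 + g)*(2*g) = -⅔ + 2*g*(-5 + g))
V(h) = 8358 (V(h) = 18 + 6*1390 = 18 + 8340 = 8358)
p(K) = 2*K/(159 + K) (p(K) = (2*K)/(159 + K) = 2*K/(159 + K))
V(f) + p(q(Q(S))) = 8358 + 2*24/(159 + 24) = 8358 + 2*24/183 = 8358 + 2*24*(1/183) = 8358 + 16/61 = 509854/61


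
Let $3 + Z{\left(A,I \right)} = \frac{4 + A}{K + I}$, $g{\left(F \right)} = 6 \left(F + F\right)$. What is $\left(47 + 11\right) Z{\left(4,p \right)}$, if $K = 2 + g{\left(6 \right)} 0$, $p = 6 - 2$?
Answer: $- \frac{290}{3} \approx -96.667$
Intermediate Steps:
$g{\left(F \right)} = 12 F$ ($g{\left(F \right)} = 6 \cdot 2 F = 12 F$)
$p = 4$ ($p = 6 - 2 = 4$)
$K = 2$ ($K = 2 + 12 \cdot 6 \cdot 0 = 2 + 72 \cdot 0 = 2 + 0 = 2$)
$Z{\left(A,I \right)} = -3 + \frac{4 + A}{2 + I}$
$\left(47 + 11\right) Z{\left(4,p \right)} = \left(47 + 11\right) \frac{-2 + 4 - 12}{2 + 4} = 58 \frac{-2 + 4 - 12}{6} = 58 \cdot \frac{1}{6} \left(-10\right) = 58 \left(- \frac{5}{3}\right) = - \frac{290}{3}$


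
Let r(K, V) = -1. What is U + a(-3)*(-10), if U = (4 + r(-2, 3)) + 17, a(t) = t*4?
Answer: 140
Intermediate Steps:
a(t) = 4*t
U = 20 (U = (4 - 1) + 17 = 3 + 17 = 20)
U + a(-3)*(-10) = 20 + (4*(-3))*(-10) = 20 - 12*(-10) = 20 + 120 = 140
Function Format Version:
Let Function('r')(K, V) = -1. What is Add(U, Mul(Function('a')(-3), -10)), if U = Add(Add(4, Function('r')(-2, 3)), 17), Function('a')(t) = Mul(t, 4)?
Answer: 140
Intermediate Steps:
Function('a')(t) = Mul(4, t)
U = 20 (U = Add(Add(4, -1), 17) = Add(3, 17) = 20)
Add(U, Mul(Function('a')(-3), -10)) = Add(20, Mul(Mul(4, -3), -10)) = Add(20, Mul(-12, -10)) = Add(20, 120) = 140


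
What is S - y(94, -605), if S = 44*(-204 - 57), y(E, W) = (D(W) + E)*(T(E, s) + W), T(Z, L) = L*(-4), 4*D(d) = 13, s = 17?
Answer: 215861/4 ≈ 53965.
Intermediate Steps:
D(d) = 13/4 (D(d) = (¼)*13 = 13/4)
T(Z, L) = -4*L
y(E, W) = (-68 + W)*(13/4 + E) (y(E, W) = (13/4 + E)*(-4*17 + W) = (13/4 + E)*(-68 + W) = (-68 + W)*(13/4 + E))
S = -11484 (S = 44*(-261) = -11484)
S - y(94, -605) = -11484 - (-221 - 68*94 + (13/4)*(-605) + 94*(-605)) = -11484 - (-221 - 6392 - 7865/4 - 56870) = -11484 - 1*(-261797/4) = -11484 + 261797/4 = 215861/4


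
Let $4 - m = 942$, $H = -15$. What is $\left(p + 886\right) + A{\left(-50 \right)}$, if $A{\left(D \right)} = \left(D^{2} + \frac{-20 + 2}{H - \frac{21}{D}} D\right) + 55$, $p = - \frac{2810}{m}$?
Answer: $\frac{128488954}{37989} \approx 3382.3$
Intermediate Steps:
$m = -938$ ($m = 4 - 942 = -938$)
$p = \frac{1405}{469}$ ($p = - \frac{2810}{-938} = \left(-2810\right) \left(- \frac{1}{938}\right) = \frac{1405}{469} \approx 2.9957$)
$A{\left(D \right)} = 55 + D^{2} - \frac{18 D}{-15 - \frac{21}{D}}$ ($A{\left(D \right)} = \left(D^{2} + \frac{-20 + 2}{-15 - \frac{21}{D}} D\right) + 55 = \left(D^{2} + - \frac{18}{-15 - \frac{21}{D}} D\right) + 55 = \left(D^{2} - \frac{18 D}{-15 - \frac{21}{D}}\right) + 55 = 55 + D^{2} - \frac{18 D}{-15 - \frac{21}{D}}$)
$\left(p + 886\right) + A{\left(-50 \right)} = \left(\frac{1405}{469} + 886\right) + \frac{385 + 5 \left(-50\right)^{3} + 13 \left(-50\right)^{2} + 275 \left(-50\right)}{7 + 5 \left(-50\right)} = \frac{416939}{469} + \frac{385 + 5 \left(-125000\right) + 13 \cdot 2500 - 13750}{7 - 250} = \frac{416939}{469} + \frac{385 - 625000 + 32500 - 13750}{-243} = \frac{416939}{469} - - \frac{201955}{81} = \frac{416939}{469} + \frac{201955}{81} = \frac{128488954}{37989}$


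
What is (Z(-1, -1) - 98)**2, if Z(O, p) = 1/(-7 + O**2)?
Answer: 346921/36 ≈ 9636.7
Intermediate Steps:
(Z(-1, -1) - 98)**2 = (1/(-7 + (-1)**2) - 98)**2 = (1/(-7 + 1) - 98)**2 = (1/(-6) - 98)**2 = (-1/6 - 98)**2 = (-589/6)**2 = 346921/36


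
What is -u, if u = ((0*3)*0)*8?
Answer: 0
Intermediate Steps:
u = 0 (u = (0*0)*8 = 0*8 = 0)
-u = -1*0 = 0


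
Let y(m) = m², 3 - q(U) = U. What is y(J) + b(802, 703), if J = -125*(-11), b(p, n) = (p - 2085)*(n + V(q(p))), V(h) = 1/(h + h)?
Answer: 1579905531/1598 ≈ 9.8868e+5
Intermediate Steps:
q(U) = 3 - U
V(h) = 1/(2*h)
b(p, n) = (-2085 + p)*(n + 1/(2*(3 - p))) (b(p, n) = (p - 2085)*(n + 1/(2*(3 - p))) = (-2085 + p)*(n + 1/(2*(3 - p))))
J = 1375
y(J) + b(802, 703) = 1375² + (2085 - 1*802 + 2*703*(-2085 + 802)*(-3 + 802))/(2*(-3 + 802)) = 1890625 + (½)*(2085 - 802 + 2*703*(-1283)*799)/799 = 1890625 + (½)*(1/799)*(2085 - 802 - 1441314502) = 1890625 + (½)*(1/799)*(-1441313219) = 1890625 - 1441313219/1598 = 1579905531/1598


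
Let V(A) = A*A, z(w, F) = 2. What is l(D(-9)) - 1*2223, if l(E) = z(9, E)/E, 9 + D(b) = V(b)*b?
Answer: -820288/369 ≈ -2223.0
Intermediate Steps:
V(A) = A²
D(b) = -9 + b³ (D(b) = -9 + b²*b = -9 + b³)
l(E) = 2/E
l(D(-9)) - 1*2223 = 2/(-9 + (-9)³) - 1*2223 = 2/(-9 - 729) - 2223 = 2/(-738) - 2223 = 2*(-1/738) - 2223 = -1/369 - 2223 = -820288/369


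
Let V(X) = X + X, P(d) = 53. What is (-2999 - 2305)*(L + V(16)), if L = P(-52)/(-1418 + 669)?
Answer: -126845160/749 ≈ -1.6935e+5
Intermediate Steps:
L = -53/749 (L = 53/(-1418 + 669) = 53/(-749) = 53*(-1/749) = -53/749 ≈ -0.070761)
V(X) = 2*X
(-2999 - 2305)*(L + V(16)) = (-2999 - 2305)*(-53/749 + 2*16) = -5304*(-53/749 + 32) = -5304*23915/749 = -126845160/749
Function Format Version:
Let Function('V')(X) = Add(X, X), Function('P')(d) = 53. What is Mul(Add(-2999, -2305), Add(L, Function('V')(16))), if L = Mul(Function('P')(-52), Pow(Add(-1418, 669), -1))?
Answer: Rational(-126845160, 749) ≈ -1.6935e+5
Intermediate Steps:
L = Rational(-53, 749) (L = Mul(53, Pow(Add(-1418, 669), -1)) = Mul(53, Pow(-749, -1)) = Mul(53, Rational(-1, 749)) = Rational(-53, 749) ≈ -0.070761)
Function('V')(X) = Mul(2, X)
Mul(Add(-2999, -2305), Add(L, Function('V')(16))) = Mul(Add(-2999, -2305), Add(Rational(-53, 749), Mul(2, 16))) = Mul(-5304, Add(Rational(-53, 749), 32)) = Mul(-5304, Rational(23915, 749)) = Rational(-126845160, 749)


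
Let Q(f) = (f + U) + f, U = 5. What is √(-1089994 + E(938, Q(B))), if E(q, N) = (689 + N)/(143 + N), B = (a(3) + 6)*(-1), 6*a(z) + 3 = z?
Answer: I*√1260027267/34 ≈ 1044.0*I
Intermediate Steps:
a(z) = -½ + z/6
B = -6 (B = ((-½ + (⅙)*3) + 6)*(-1) = ((-½ + ½) + 6)*(-1) = (0 + 6)*(-1) = 6*(-1) = -6)
Q(f) = 5 + 2*f (Q(f) = (f + 5) + f = (5 + f) + f = 5 + 2*f)
E(q, N) = (689 + N)/(143 + N)
√(-1089994 + E(938, Q(B))) = √(-1089994 + (689 + (5 + 2*(-6)))/(143 + (5 + 2*(-6)))) = √(-1089994 + (689 + (5 - 12))/(143 + (5 - 12))) = √(-1089994 + (689 - 7)/(143 - 7)) = √(-1089994 + 682/136) = √(-1089994 + (1/136)*682) = √(-1089994 + 341/68) = √(-74119251/68) = I*√1260027267/34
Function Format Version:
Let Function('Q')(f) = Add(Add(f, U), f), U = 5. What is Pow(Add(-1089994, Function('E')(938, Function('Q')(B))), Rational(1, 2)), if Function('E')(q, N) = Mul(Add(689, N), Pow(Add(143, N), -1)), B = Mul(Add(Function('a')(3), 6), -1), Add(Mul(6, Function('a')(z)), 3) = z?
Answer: Mul(Rational(1, 34), I, Pow(1260027267, Rational(1, 2))) ≈ Mul(1044.0, I)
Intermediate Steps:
Function('a')(z) = Add(Rational(-1, 2), Mul(Rational(1, 6), z))
B = -6 (B = Mul(Add(Add(Rational(-1, 2), Mul(Rational(1, 6), 3)), 6), -1) = Mul(Add(Add(Rational(-1, 2), Rational(1, 2)), 6), -1) = Mul(Add(0, 6), -1) = Mul(6, -1) = -6)
Function('Q')(f) = Add(5, Mul(2, f)) (Function('Q')(f) = Add(Add(f, 5), f) = Add(Add(5, f), f) = Add(5, Mul(2, f)))
Function('E')(q, N) = Mul(Pow(Add(143, N), -1), Add(689, N))
Pow(Add(-1089994, Function('E')(938, Function('Q')(B))), Rational(1, 2)) = Pow(Add(-1089994, Mul(Pow(Add(143, Add(5, Mul(2, -6))), -1), Add(689, Add(5, Mul(2, -6))))), Rational(1, 2)) = Pow(Add(-1089994, Mul(Pow(Add(143, Add(5, -12)), -1), Add(689, Add(5, -12)))), Rational(1, 2)) = Pow(Add(-1089994, Mul(Pow(Add(143, -7), -1), Add(689, -7))), Rational(1, 2)) = Pow(Add(-1089994, Mul(Pow(136, -1), 682)), Rational(1, 2)) = Pow(Add(-1089994, Mul(Rational(1, 136), 682)), Rational(1, 2)) = Pow(Add(-1089994, Rational(341, 68)), Rational(1, 2)) = Pow(Rational(-74119251, 68), Rational(1, 2)) = Mul(Rational(1, 34), I, Pow(1260027267, Rational(1, 2)))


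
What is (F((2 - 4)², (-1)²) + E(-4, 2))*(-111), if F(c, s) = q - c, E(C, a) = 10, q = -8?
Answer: 222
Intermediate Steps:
F(c, s) = -8 - c
(F((2 - 4)², (-1)²) + E(-4, 2))*(-111) = ((-8 - (2 - 4)²) + 10)*(-111) = ((-8 - 1*(-2)²) + 10)*(-111) = ((-8 - 1*4) + 10)*(-111) = ((-8 - 4) + 10)*(-111) = (-12 + 10)*(-111) = -2*(-111) = 222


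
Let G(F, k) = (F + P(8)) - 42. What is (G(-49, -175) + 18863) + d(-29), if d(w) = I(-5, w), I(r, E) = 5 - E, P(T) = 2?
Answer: 18808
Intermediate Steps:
d(w) = 5 - w
G(F, k) = -40 + F (G(F, k) = (F + 2) - 42 = (2 + F) - 42 = -40 + F)
(G(-49, -175) + 18863) + d(-29) = ((-40 - 49) + 18863) + (5 - 1*(-29)) = (-89 + 18863) + (5 + 29) = 18774 + 34 = 18808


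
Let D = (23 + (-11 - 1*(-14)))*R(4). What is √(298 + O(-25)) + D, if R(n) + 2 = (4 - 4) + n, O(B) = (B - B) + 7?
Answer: 52 + √305 ≈ 69.464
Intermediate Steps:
O(B) = 7 (O(B) = 0 + 7 = 7)
R(n) = -2 + n (R(n) = -2 + ((4 - 4) + n) = -2 + (0 + n) = -2 + n)
D = 52 (D = (23 + (-11 - 1*(-14)))*(-2 + 4) = (23 + (-11 + 14))*2 = (23 + 3)*2 = 26*2 = 52)
√(298 + O(-25)) + D = √(298 + 7) + 52 = √305 + 52 = 52 + √305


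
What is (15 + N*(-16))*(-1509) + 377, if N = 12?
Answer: 267470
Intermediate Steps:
(15 + N*(-16))*(-1509) + 377 = (15 + 12*(-16))*(-1509) + 377 = (15 - 192)*(-1509) + 377 = -177*(-1509) + 377 = 267093 + 377 = 267470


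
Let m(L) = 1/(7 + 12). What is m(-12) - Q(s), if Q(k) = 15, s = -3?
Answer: -284/19 ≈ -14.947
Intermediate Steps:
m(L) = 1/19
m(-12) - Q(s) = 1/19 - 1*15 = 1/19 - 15 = -284/19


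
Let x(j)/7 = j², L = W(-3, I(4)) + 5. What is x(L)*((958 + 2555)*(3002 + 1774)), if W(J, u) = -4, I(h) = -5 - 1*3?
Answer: 117446616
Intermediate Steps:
I(h) = -8 (I(h) = -5 - 3 = -8)
L = 1 (L = -4 + 5 = 1)
x(j) = 7*j²
x(L)*((958 + 2555)*(3002 + 1774)) = (7*1²)*((958 + 2555)*(3002 + 1774)) = (7*1)*(3513*4776) = 7*16778088 = 117446616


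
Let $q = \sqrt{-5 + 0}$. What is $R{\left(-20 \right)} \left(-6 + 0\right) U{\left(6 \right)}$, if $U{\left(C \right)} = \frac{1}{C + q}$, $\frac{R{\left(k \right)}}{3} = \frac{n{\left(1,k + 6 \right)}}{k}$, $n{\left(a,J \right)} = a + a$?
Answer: $\frac{54}{205} - \frac{9 i \sqrt{5}}{205} \approx 0.26341 - 0.098169 i$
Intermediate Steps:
$n{\left(a,J \right)} = 2 a$
$q = i \sqrt{5}$ ($q = \sqrt{-5} = i \sqrt{5} \approx 2.2361 i$)
$R{\left(k \right)} = \frac{6}{k}$ ($R{\left(k \right)} = 3 \frac{2 \cdot 1}{k} = 3 \frac{2}{k} = \frac{6}{k}$)
$U{\left(C \right)} = \frac{1}{C + i \sqrt{5}}$
$R{\left(-20 \right)} \left(-6 + 0\right) U{\left(6 \right)} = \frac{6}{-20} \frac{-6 + 0}{6 + i \sqrt{5}} = 6 \left(- \frac{1}{20}\right) \left(- \frac{6}{6 + i \sqrt{5}}\right) = - \frac{3 \left(- \frac{6}{6 + i \sqrt{5}}\right)}{10} = \frac{9}{5 \left(6 + i \sqrt{5}\right)}$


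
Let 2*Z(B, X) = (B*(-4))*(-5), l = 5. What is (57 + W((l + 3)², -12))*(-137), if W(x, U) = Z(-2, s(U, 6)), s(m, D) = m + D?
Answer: -5069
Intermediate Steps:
s(m, D) = D + m
Z(B, X) = 10*B (Z(B, X) = ((B*(-4))*(-5))/2 = (-4*B*(-5))/2 = (20*B)/2 = 10*B)
W(x, U) = -20 (W(x, U) = 10*(-2) = -20)
(57 + W((l + 3)², -12))*(-137) = (57 - 20)*(-137) = 37*(-137) = -5069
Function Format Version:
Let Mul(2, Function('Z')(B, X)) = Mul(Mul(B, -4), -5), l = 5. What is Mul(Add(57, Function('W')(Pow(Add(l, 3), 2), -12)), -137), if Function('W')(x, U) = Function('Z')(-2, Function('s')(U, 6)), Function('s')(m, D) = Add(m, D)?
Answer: -5069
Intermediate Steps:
Function('s')(m, D) = Add(D, m)
Function('Z')(B, X) = Mul(10, B) (Function('Z')(B, X) = Mul(Rational(1, 2), Mul(Mul(B, -4), -5)) = Mul(Rational(1, 2), Mul(Mul(-4, B), -5)) = Mul(Rational(1, 2), Mul(20, B)) = Mul(10, B))
Function('W')(x, U) = -20 (Function('W')(x, U) = Mul(10, -2) = -20)
Mul(Add(57, Function('W')(Pow(Add(l, 3), 2), -12)), -137) = Mul(Add(57, -20), -137) = Mul(37, -137) = -5069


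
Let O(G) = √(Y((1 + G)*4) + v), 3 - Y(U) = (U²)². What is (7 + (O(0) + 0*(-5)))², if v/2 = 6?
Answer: (7 + I*√241)² ≈ -192.0 + 217.34*I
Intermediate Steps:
v = 12 (v = 2*6 = 12)
Y(U) = 3 - U⁴ (Y(U) = 3 - (U²)² = 3 - U⁴)
O(G) = √(15 - (4 + 4*G)⁴) (O(G) = √((3 - ((1 + G)*4)⁴) + 12) = √((3 - (4 + 4*G)⁴) + 12) = √(15 - (4 + 4*G)⁴))
(7 + (O(0) + 0*(-5)))² = (7 + (√(15 - 256*(1 + 0)⁴) + 0*(-5)))² = (7 + (√(15 - 256*1⁴) + 0))² = (7 + (√(15 - 256*1) + 0))² = (7 + (√(15 - 256) + 0))² = (7 + (√(-241) + 0))² = (7 + (I*√241 + 0))² = (7 + I*√241)²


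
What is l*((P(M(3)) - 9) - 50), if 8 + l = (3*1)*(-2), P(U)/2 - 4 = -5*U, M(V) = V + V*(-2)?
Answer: 294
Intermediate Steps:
M(V) = -V (M(V) = V - 2*V = -V)
P(U) = 8 - 10*U (P(U) = 8 + 2*(-5*U) = 8 - 10*U)
l = -14 (l = -8 + (3*1)*(-2) = -8 + 3*(-2) = -8 - 6 = -14)
l*((P(M(3)) - 9) - 50) = -14*(((8 - (-10)*3) - 9) - 50) = -14*(((8 - 10*(-3)) - 9) - 50) = -14*(((8 + 30) - 9) - 50) = -14*((38 - 9) - 50) = -14*(29 - 50) = -14*(-21) = 294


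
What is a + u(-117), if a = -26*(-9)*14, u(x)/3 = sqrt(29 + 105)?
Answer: 3276 + 3*sqrt(134) ≈ 3310.7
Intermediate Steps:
u(x) = 3*sqrt(134) (u(x) = 3*sqrt(29 + 105) = 3*sqrt(134))
a = 3276 (a = 234*14 = 3276)
a + u(-117) = 3276 + 3*sqrt(134)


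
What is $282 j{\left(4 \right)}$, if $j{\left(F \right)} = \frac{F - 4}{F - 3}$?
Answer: $0$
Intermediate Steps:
$j{\left(F \right)} = \frac{-4 + F}{-3 + F}$
$282 j{\left(4 \right)} = 282 \frac{-4 + 4}{-3 + 4} = 282 \cdot 1^{-1} \cdot 0 = 282 \cdot 1 \cdot 0 = 282 \cdot 0 = 0$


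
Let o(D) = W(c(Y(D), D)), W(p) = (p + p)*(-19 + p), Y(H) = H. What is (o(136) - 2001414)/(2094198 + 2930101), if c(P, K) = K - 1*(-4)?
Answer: -1967534/5024299 ≈ -0.39160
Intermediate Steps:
c(P, K) = 4 + K (c(P, K) = K + 4 = 4 + K)
W(p) = 2*p*(-19 + p) (W(p) = (2*p)*(-19 + p) = 2*p*(-19 + p))
o(D) = 2*(-15 + D)*(4 + D) (o(D) = 2*(4 + D)*(-19 + (4 + D)) = 2*(4 + D)*(-15 + D) = 2*(-15 + D)*(4 + D))
(o(136) - 2001414)/(2094198 + 2930101) = (2*(-15 + 136)*(4 + 136) - 2001414)/(2094198 + 2930101) = (2*121*140 - 2001414)/5024299 = (33880 - 2001414)*(1/5024299) = -1967534*1/5024299 = -1967534/5024299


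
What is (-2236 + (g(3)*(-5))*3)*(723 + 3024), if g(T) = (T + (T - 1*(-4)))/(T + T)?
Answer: -8471967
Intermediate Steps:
g(T) = (4 + 2*T)/(2*T) (g(T) = (T + (T + 4))/((2*T)) = (T + (4 + T))*(1/(2*T)) = (4 + 2*T)*(1/(2*T)) = (4 + 2*T)/(2*T))
(-2236 + (g(3)*(-5))*3)*(723 + 3024) = (-2236 + (((2 + 3)/3)*(-5))*3)*(723 + 3024) = (-2236 + (((1/3)*5)*(-5))*3)*3747 = (-2236 + ((5/3)*(-5))*3)*3747 = (-2236 - 25/3*3)*3747 = (-2236 - 25)*3747 = -2261*3747 = -8471967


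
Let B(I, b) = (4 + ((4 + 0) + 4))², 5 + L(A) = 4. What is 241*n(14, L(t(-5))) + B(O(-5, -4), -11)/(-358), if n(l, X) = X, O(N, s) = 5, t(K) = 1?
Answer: -43211/179 ≈ -241.40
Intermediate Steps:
L(A) = -1 (L(A) = -5 + 4 = -1)
B(I, b) = 144 (B(I, b) = (4 + (4 + 4))² = (4 + 8)² = 12² = 144)
241*n(14, L(t(-5))) + B(O(-5, -4), -11)/(-358) = 241*(-1) + 144/(-358) = -241 + 144*(-1/358) = -241 - 72/179 = -43211/179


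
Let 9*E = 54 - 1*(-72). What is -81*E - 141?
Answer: -1275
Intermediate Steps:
E = 14 (E = (54 - 1*(-72))/9 = (54 + 72)/9 = (⅑)*126 = 14)
-81*E - 141 = -81*14 - 141 = -1134 - 141 = -1275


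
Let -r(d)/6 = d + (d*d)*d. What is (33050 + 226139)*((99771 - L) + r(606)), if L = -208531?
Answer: -346008354836270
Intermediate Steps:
r(d) = -6*d - 6*d³ (r(d) = -6*(d + (d*d)*d) = -6*(d + d²*d) = -6*(d + d³) = -6*d - 6*d³)
(33050 + 226139)*((99771 - L) + r(606)) = (33050 + 226139)*((99771 - 1*(-208531)) - 6*606*(1 + 606²)) = 259189*((99771 + 208531) - 6*606*(1 + 367236)) = 259189*(308302 - 6*606*367237) = 259189*(308302 - 1335273732) = 259189*(-1334965430) = -346008354836270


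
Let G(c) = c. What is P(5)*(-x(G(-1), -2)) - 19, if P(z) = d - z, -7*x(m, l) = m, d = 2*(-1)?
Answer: -18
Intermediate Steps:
d = -2
x(m, l) = -m/7
P(z) = -2 - z
P(5)*(-x(G(-1), -2)) - 19 = (-2 - 1*5)*(-(-1)*(-1)/7) - 19 = (-2 - 5)*(-1*⅐) - 19 = -7*(-⅐) - 19 = 1 - 19 = -18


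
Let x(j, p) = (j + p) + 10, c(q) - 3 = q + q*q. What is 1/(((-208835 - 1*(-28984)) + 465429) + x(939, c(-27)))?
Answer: 1/287232 ≈ 3.4815e-6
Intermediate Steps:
c(q) = 3 + q + q² (c(q) = 3 + (q + q*q) = 3 + (q + q²) = 3 + q + q²)
x(j, p) = 10 + j + p
1/(((-208835 - 1*(-28984)) + 465429) + x(939, c(-27))) = 1/(((-208835 - 1*(-28984)) + 465429) + (10 + 939 + (3 - 27 + (-27)²))) = 1/(((-208835 + 28984) + 465429) + (10 + 939 + (3 - 27 + 729))) = 1/((-179851 + 465429) + (10 + 939 + 705)) = 1/(285578 + 1654) = 1/287232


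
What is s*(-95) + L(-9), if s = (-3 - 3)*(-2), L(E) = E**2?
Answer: -1059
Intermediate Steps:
s = 12 (s = -6*(-2) = 12)
s*(-95) + L(-9) = 12*(-95) + (-9)**2 = -1140 + 81 = -1059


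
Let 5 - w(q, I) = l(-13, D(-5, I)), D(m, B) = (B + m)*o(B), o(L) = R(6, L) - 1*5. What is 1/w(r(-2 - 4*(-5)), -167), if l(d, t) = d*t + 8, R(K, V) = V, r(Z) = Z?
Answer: 1/384589 ≈ 2.6002e-6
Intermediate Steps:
o(L) = -5 + L (o(L) = L - 1*5 = L - 5 = -5 + L)
D(m, B) = (-5 + B)*(B + m) (D(m, B) = (B + m)*(-5 + B) = (-5 + B)*(B + m))
l(d, t) = 8 + d*t
w(q, I) = -3 + 13*(-5 + I)² (w(q, I) = 5 - (8 - 13*(-5 + I)*(I - 5)) = 5 - (8 - 13*(-5 + I)*(-5 + I)) = 5 - (8 - 13*(-5 + I)²) = 5 + (-8 + 13*(-5 + I)²) = -3 + 13*(-5 + I)²)
1/w(r(-2 - 4*(-5)), -167) = 1/(-3 + 13*(-5 - 167)²) = 1/(-3 + 13*(-172)²) = 1/(-3 + 13*29584) = 1/(-3 + 384592) = 1/384589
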